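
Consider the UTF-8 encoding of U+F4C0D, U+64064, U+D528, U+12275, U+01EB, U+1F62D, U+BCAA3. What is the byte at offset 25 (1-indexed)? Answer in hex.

1-indexed offset 25 is 0-indexed offset 24.
U+F4C0D → 4-byte form F3 B4 B0 8D at offsets 0–3.
U+64064 → 4-byte form F1 A4 81 A4 at offsets 4–7.
U+D528 → 3-byte form ED 94 A8 at offsets 8–10.
U+12275 → 4-byte form F0 92 89 B5 at offsets 11–14.
U+01EB → 2-byte form C7 AB at offsets 15–16.
U+1F62D → 4-byte form F0 9F 98 AD at offsets 17–20.
U+BCAA3 → 4-byte form F2 BC AA A3 at offsets 21–24.
Offset 24 falls in char 7's range; it's byte 4 of F2 BC AA A3 = 0xA3.

0xA3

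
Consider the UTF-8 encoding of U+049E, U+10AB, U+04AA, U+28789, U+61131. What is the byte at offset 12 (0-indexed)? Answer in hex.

0xA1

U+049E → 2-byte form D2 9E at offsets 0–1.
U+10AB → 3-byte form E1 82 AB at offsets 2–4.
U+04AA → 2-byte form D2 AA at offsets 5–6.
U+28789 → 4-byte form F0 A8 9E 89 at offsets 7–10.
U+61131 → 4-byte form F1 A1 84 B1 at offsets 11–14.
Offset 12 falls in char 5's range; it's byte 2 of F1 A1 84 B1 = 0xA1.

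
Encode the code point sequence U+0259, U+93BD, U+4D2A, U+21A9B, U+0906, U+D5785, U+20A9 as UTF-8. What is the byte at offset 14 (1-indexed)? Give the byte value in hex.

1-indexed offset 14 is 0-indexed offset 13.
U+0259 → 2-byte form C9 99 at offsets 0–1.
U+93BD → 3-byte form E9 8E BD at offsets 2–4.
U+4D2A → 3-byte form E4 B4 AA at offsets 5–7.
U+21A9B → 4-byte form F0 A1 AA 9B at offsets 8–11.
U+0906 → 3-byte form E0 A4 86 at offsets 12–14.
Offset 13 falls in char 5's range; it's byte 2 of E0 A4 86 = 0xA4.

0xA4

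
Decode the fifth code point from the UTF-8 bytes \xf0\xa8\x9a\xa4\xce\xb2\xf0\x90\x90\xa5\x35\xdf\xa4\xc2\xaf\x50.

Offset 0: leading byte 0xF0 = 11110000 → 4-byte char #1 = F0 A8 9A A4.
Offset 4: leading byte 0xCE = 11001110 → 2-byte char #2 = CE B2.
Offset 6: leading byte 0xF0 = 11110000 → 4-byte char #3 = F0 90 90 A5.
Offset 10: leading byte 0x35 = 00110101 → 1-byte char #4 = 35.
Offset 11: leading byte 0xDF = 11011111 → 2-byte char #5 = DF A4.
Leading byte 0xDF = 11011111 matches 110xxxxx → 2-byte sequence.
Byte 1: 0xDF = 11011111, payload 11111 (5 bits).
Byte 2: 0xA4 = 10100100 (10xxxxxx ✓), payload 100100.
Concatenate: 11111100100 = 0x7E4 (11 bits → U+07E4).

U+07E4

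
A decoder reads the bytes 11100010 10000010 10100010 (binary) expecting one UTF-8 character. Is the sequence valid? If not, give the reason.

Leading byte 0xE2 = 11100010 → 3-byte form.
Continuation bytes 0x82=10000010, 0xA2=10100010 all match 10xxxxxx.
Decoded value 0x20A2 is ≥ 0x800 (shortest form) and not a surrogate.

valid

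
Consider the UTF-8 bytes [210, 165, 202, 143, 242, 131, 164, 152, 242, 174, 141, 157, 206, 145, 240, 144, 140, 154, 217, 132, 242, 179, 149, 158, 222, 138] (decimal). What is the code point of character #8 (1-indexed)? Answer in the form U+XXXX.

Offset 0: leading byte 0xD2 = 11010010 → 2-byte char #1 = D2 A5.
Offset 2: leading byte 0xCA = 11001010 → 2-byte char #2 = CA 8F.
Offset 4: leading byte 0xF2 = 11110010 → 4-byte char #3 = F2 83 A4 98.
Offset 8: leading byte 0xF2 = 11110010 → 4-byte char #4 = F2 AE 8D 9D.
Offset 12: leading byte 0xCE = 11001110 → 2-byte char #5 = CE 91.
Offset 14: leading byte 0xF0 = 11110000 → 4-byte char #6 = F0 90 8C 9A.
Offset 18: leading byte 0xD9 = 11011001 → 2-byte char #7 = D9 84.
Offset 20: leading byte 0xF2 = 11110010 → 4-byte char #8 = F2 B3 95 9E.
Leading byte 0xF2 = 11110010 matches 11110xxx → 4-byte sequence.
Byte 1: 0xF2 = 11110010, payload 010 (3 bits).
Byte 2: 0xB3 = 10110011 (10xxxxxx ✓), payload 110011.
Byte 3: 0x95 = 10010101 (10xxxxxx ✓), payload 010101.
Byte 4: 0x9E = 10011110 (10xxxxxx ✓), payload 011110.
Concatenate: 010110011010101011110 = 0xB355E (21 bits → U+B355E).

U+B355E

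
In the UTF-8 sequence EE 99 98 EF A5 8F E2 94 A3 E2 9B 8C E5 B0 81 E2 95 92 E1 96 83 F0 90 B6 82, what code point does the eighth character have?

Offset 0: leading byte 0xEE = 11101110 → 3-byte char #1 = EE 99 98.
Offset 3: leading byte 0xEF = 11101111 → 3-byte char #2 = EF A5 8F.
Offset 6: leading byte 0xE2 = 11100010 → 3-byte char #3 = E2 94 A3.
Offset 9: leading byte 0xE2 = 11100010 → 3-byte char #4 = E2 9B 8C.
Offset 12: leading byte 0xE5 = 11100101 → 3-byte char #5 = E5 B0 81.
Offset 15: leading byte 0xE2 = 11100010 → 3-byte char #6 = E2 95 92.
Offset 18: leading byte 0xE1 = 11100001 → 3-byte char #7 = E1 96 83.
Offset 21: leading byte 0xF0 = 11110000 → 4-byte char #8 = F0 90 B6 82.
Leading byte 0xF0 = 11110000 matches 11110xxx → 4-byte sequence.
Byte 1: 0xF0 = 11110000, payload 000 (3 bits).
Byte 2: 0x90 = 10010000 (10xxxxxx ✓), payload 010000.
Byte 3: 0xB6 = 10110110 (10xxxxxx ✓), payload 110110.
Byte 4: 0x82 = 10000010 (10xxxxxx ✓), payload 000010.
Concatenate: 000010000110110000010 = 0x10D82 (21 bits → U+10D82).

U+10D82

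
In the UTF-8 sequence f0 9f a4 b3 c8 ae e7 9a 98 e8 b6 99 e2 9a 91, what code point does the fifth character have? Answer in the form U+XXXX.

U+2691

Offset 0: leading byte 0xF0 = 11110000 → 4-byte char #1 = F0 9F A4 B3.
Offset 4: leading byte 0xC8 = 11001000 → 2-byte char #2 = C8 AE.
Offset 6: leading byte 0xE7 = 11100111 → 3-byte char #3 = E7 9A 98.
Offset 9: leading byte 0xE8 = 11101000 → 3-byte char #4 = E8 B6 99.
Offset 12: leading byte 0xE2 = 11100010 → 3-byte char #5 = E2 9A 91.
Leading byte 0xE2 = 11100010 matches 1110xxxx → 3-byte sequence.
Byte 1: 0xE2 = 11100010, payload 0010 (4 bits).
Byte 2: 0x9A = 10011010 (10xxxxxx ✓), payload 011010.
Byte 3: 0x91 = 10010001 (10xxxxxx ✓), payload 010001.
Concatenate: 0010011010010001 = 0x2691 (16 bits → U+2691).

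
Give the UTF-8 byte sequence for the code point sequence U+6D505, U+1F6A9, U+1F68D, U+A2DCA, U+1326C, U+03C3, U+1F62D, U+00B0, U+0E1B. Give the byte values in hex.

F1 AD 94 85 F0 9F 9A A9 F0 9F 9A 8D F2 A2 B7 8A F0 93 89 AC CF 83 F0 9F 98 AD C2 B0 E0 B8 9B

U+6D505: 4-byte form → F1 AD 94 85.
U+1F6A9: 4-byte form → F0 9F 9A A9.
U+1F68D: 4-byte form → F0 9F 9A 8D.
U+A2DCA: 4-byte form → F2 A2 B7 8A.
U+1326C: 4-byte form → F0 93 89 AC.
U+03C3: 2-byte form → CF 83.
U+1F62D: 4-byte form → F0 9F 98 AD.
U+00B0: 2-byte form → C2 B0.
U+0E1B: 3-byte form → E0 B8 9B.
Concatenated (31 bytes): F1 AD 94 85 F0 9F 9A A9 F0 9F 9A 8D F2 A2 B7 8A F0 93 89 AC CF 83 F0 9F 98 AD C2 B0 E0 B8 9B.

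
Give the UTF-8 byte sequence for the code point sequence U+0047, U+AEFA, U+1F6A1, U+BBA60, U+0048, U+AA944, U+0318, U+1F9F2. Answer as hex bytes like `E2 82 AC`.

47 EA BB BA F0 9F 9A A1 F2 BB A9 A0 48 F2 AA A5 84 CC 98 F0 9F A7 B2

U+0047: 1-byte form → 47.
U+AEFA: 3-byte form → EA BB BA.
U+1F6A1: 4-byte form → F0 9F 9A A1.
U+BBA60: 4-byte form → F2 BB A9 A0.
U+0048: 1-byte form → 48.
U+AA944: 4-byte form → F2 AA A5 84.
U+0318: 2-byte form → CC 98.
U+1F9F2: 4-byte form → F0 9F A7 B2.
Concatenated (23 bytes): 47 EA BB BA F0 9F 9A A1 F2 BB A9 A0 48 F2 AA A5 84 CC 98 F0 9F A7 B2.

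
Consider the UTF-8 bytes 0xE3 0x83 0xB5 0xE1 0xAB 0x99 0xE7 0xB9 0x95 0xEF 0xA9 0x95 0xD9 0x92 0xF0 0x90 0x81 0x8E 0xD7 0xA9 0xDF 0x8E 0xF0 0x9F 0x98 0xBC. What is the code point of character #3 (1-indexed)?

Offset 0: leading byte 0xE3 = 11100011 → 3-byte char #1 = E3 83 B5.
Offset 3: leading byte 0xE1 = 11100001 → 3-byte char #2 = E1 AB 99.
Offset 6: leading byte 0xE7 = 11100111 → 3-byte char #3 = E7 B9 95.
Leading byte 0xE7 = 11100111 matches 1110xxxx → 3-byte sequence.
Byte 1: 0xE7 = 11100111, payload 0111 (4 bits).
Byte 2: 0xB9 = 10111001 (10xxxxxx ✓), payload 111001.
Byte 3: 0x95 = 10010101 (10xxxxxx ✓), payload 010101.
Concatenate: 0111111001010101 = 0x7E55 (16 bits → U+7E55).

U+7E55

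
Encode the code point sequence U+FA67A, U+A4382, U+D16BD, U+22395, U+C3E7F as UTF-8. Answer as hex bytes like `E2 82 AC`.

F3 BA 99 BA F2 A4 8E 82 F3 91 9A BD F0 A2 8E 95 F3 83 B9 BF

U+FA67A: 4-byte form → F3 BA 99 BA.
U+A4382: 4-byte form → F2 A4 8E 82.
U+D16BD: 4-byte form → F3 91 9A BD.
U+22395: 4-byte form → F0 A2 8E 95.
U+C3E7F: 4-byte form → F3 83 B9 BF.
Concatenated (20 bytes): F3 BA 99 BA F2 A4 8E 82 F3 91 9A BD F0 A2 8E 95 F3 83 B9 BF.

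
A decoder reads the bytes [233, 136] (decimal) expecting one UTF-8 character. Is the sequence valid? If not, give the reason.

Leading byte 0xE9 = 11101001 → 3-byte form, but only 2 bytes are present.

invalid (sequence truncated)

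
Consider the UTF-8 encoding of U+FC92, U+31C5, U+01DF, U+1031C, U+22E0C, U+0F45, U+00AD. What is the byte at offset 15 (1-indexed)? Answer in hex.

0xB8

1-indexed offset 15 is 0-indexed offset 14.
U+FC92 → 3-byte form EF B2 92 at offsets 0–2.
U+31C5 → 3-byte form E3 87 85 at offsets 3–5.
U+01DF → 2-byte form C7 9F at offsets 6–7.
U+1031C → 4-byte form F0 90 8C 9C at offsets 8–11.
U+22E0C → 4-byte form F0 A2 B8 8C at offsets 12–15.
Offset 14 falls in char 5's range; it's byte 3 of F0 A2 B8 8C = 0xB8.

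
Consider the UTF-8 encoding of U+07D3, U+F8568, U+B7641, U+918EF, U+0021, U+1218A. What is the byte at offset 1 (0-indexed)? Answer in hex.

0x93

U+07D3 → 2-byte form DF 93 at offsets 0–1.
Offset 1 falls in char 1's range; it's byte 2 of DF 93 = 0x93.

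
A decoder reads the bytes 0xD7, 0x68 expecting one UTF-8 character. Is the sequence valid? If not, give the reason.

invalid (non-continuation byte where continuation expected)

Leading byte 0xD7 = 11010111 → 2-byte form.
Byte 2 is 0x68 = 01101000, which is not 10xxxxxx — expected a continuation byte.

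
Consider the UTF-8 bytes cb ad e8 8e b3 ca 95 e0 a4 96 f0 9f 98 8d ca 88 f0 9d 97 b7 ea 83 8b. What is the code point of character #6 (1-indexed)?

U+0288

Offset 0: leading byte 0xCB = 11001011 → 2-byte char #1 = CB AD.
Offset 2: leading byte 0xE8 = 11101000 → 3-byte char #2 = E8 8E B3.
Offset 5: leading byte 0xCA = 11001010 → 2-byte char #3 = CA 95.
Offset 7: leading byte 0xE0 = 11100000 → 3-byte char #4 = E0 A4 96.
Offset 10: leading byte 0xF0 = 11110000 → 4-byte char #5 = F0 9F 98 8D.
Offset 14: leading byte 0xCA = 11001010 → 2-byte char #6 = CA 88.
Leading byte 0xCA = 11001010 matches 110xxxxx → 2-byte sequence.
Byte 1: 0xCA = 11001010, payload 01010 (5 bits).
Byte 2: 0x88 = 10001000 (10xxxxxx ✓), payload 001000.
Concatenate: 01010001000 = 0x288 (11 bits → U+0288).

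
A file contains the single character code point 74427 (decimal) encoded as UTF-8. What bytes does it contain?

U+122BB = 0x122BB = 74427 decimal. In range U+10000–U+10FFFF → 4-byte form: 11110xxx 10xxxxxx 10xxxxxx 10xxxxxx.
Binary (21 bits): 000010010001010111011.
Split 3+6+6+6: 000 | 010010 | 001010 | 111011.
Byte 1: 11110000 = 0xF0.
Byte 2: 10010010 = 0x92.
Byte 3: 10001010 = 0x8A.
Byte 4: 10111011 = 0xBB.

F0 92 8A BB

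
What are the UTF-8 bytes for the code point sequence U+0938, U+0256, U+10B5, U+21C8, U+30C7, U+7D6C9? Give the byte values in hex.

E0 A4 B8 C9 96 E1 82 B5 E2 87 88 E3 83 87 F1 BD 9B 89

U+0938: 3-byte form → E0 A4 B8.
U+0256: 2-byte form → C9 96.
U+10B5: 3-byte form → E1 82 B5.
U+21C8: 3-byte form → E2 87 88.
U+30C7: 3-byte form → E3 83 87.
U+7D6C9: 4-byte form → F1 BD 9B 89.
Concatenated (18 bytes): E0 A4 B8 C9 96 E1 82 B5 E2 87 88 E3 83 87 F1 BD 9B 89.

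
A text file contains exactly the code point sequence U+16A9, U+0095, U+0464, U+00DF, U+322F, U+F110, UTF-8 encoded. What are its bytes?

U+16A9: 3-byte form → E1 9A A9.
U+0095: 2-byte form → C2 95.
U+0464: 2-byte form → D1 A4.
U+00DF: 2-byte form → C3 9F.
U+322F: 3-byte form → E3 88 AF.
U+F110: 3-byte form → EF 84 90.
Concatenated (15 bytes): E1 9A A9 C2 95 D1 A4 C3 9F E3 88 AF EF 84 90.

E1 9A A9 C2 95 D1 A4 C3 9F E3 88 AF EF 84 90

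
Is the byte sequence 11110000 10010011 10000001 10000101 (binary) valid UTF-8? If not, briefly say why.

Leading byte 0xF0 = 11110000 → 4-byte form.
Continuation bytes 0x93=10010011, 0x81=10000001, 0x85=10000101 all match 10xxxxxx.
Decoded value 0x13045 is ≥ 0x10000 (shortest form) and not a surrogate.

valid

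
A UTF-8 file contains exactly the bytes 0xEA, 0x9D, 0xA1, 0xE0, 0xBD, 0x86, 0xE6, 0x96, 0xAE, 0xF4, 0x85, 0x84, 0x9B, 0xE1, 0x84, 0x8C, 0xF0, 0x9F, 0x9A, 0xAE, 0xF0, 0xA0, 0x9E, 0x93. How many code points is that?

Byte at offset 0: 0xEA = 11101010 → 3-byte char (#1). Advance 3.
Byte at offset 3: 0xE0 = 11100000 → 3-byte char (#2). Advance 3.
Byte at offset 6: 0xE6 = 11100110 → 3-byte char (#3). Advance 3.
Byte at offset 9: 0xF4 = 11110100 → 4-byte char (#4). Advance 4.
Byte at offset 13: 0xE1 = 11100001 → 3-byte char (#5). Advance 3.
Byte at offset 16: 0xF0 = 11110000 → 4-byte char (#6). Advance 4.
Byte at offset 20: 0xF0 = 11110000 → 4-byte char (#7). Advance 4.
Reached end at offset 24 after 7 code points.

7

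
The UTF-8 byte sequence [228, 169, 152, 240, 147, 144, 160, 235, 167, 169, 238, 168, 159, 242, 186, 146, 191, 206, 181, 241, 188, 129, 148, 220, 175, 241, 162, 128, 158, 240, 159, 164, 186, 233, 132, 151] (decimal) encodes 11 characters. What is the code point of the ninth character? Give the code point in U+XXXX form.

Offset 0: leading byte 0xE4 = 11100100 → 3-byte char #1 = E4 A9 98.
Offset 3: leading byte 0xF0 = 11110000 → 4-byte char #2 = F0 93 90 A0.
Offset 7: leading byte 0xEB = 11101011 → 3-byte char #3 = EB A7 A9.
Offset 10: leading byte 0xEE = 11101110 → 3-byte char #4 = EE A8 9F.
Offset 13: leading byte 0xF2 = 11110010 → 4-byte char #5 = F2 BA 92 BF.
Offset 17: leading byte 0xCE = 11001110 → 2-byte char #6 = CE B5.
Offset 19: leading byte 0xF1 = 11110001 → 4-byte char #7 = F1 BC 81 94.
Offset 23: leading byte 0xDC = 11011100 → 2-byte char #8 = DC AF.
Offset 25: leading byte 0xF1 = 11110001 → 4-byte char #9 = F1 A2 80 9E.
Leading byte 0xF1 = 11110001 matches 11110xxx → 4-byte sequence.
Byte 1: 0xF1 = 11110001, payload 001 (3 bits).
Byte 2: 0xA2 = 10100010 (10xxxxxx ✓), payload 100010.
Byte 3: 0x80 = 10000000 (10xxxxxx ✓), payload 000000.
Byte 4: 0x9E = 10011110 (10xxxxxx ✓), payload 011110.
Concatenate: 001100010000000011110 = 0x6201E (21 bits → U+6201E).

U+6201E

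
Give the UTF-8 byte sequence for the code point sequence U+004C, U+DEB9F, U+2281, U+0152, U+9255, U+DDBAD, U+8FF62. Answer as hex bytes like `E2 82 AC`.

4C F3 9E AE 9F E2 8A 81 C5 92 E9 89 95 F3 9D AE AD F2 8F BD A2

U+004C: 1-byte form → 4C.
U+DEB9F: 4-byte form → F3 9E AE 9F.
U+2281: 3-byte form → E2 8A 81.
U+0152: 2-byte form → C5 92.
U+9255: 3-byte form → E9 89 95.
U+DDBAD: 4-byte form → F3 9D AE AD.
U+8FF62: 4-byte form → F2 8F BD A2.
Concatenated (21 bytes): 4C F3 9E AE 9F E2 8A 81 C5 92 E9 89 95 F3 9D AE AD F2 8F BD A2.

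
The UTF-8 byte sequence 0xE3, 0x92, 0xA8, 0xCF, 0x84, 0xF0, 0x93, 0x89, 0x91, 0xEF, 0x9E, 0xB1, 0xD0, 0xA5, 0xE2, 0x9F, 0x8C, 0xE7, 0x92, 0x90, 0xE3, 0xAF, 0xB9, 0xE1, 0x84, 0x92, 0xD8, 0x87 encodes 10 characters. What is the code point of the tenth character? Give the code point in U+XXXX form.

U+0607

Offset 0: leading byte 0xE3 = 11100011 → 3-byte char #1 = E3 92 A8.
Offset 3: leading byte 0xCF = 11001111 → 2-byte char #2 = CF 84.
Offset 5: leading byte 0xF0 = 11110000 → 4-byte char #3 = F0 93 89 91.
Offset 9: leading byte 0xEF = 11101111 → 3-byte char #4 = EF 9E B1.
Offset 12: leading byte 0xD0 = 11010000 → 2-byte char #5 = D0 A5.
Offset 14: leading byte 0xE2 = 11100010 → 3-byte char #6 = E2 9F 8C.
Offset 17: leading byte 0xE7 = 11100111 → 3-byte char #7 = E7 92 90.
Offset 20: leading byte 0xE3 = 11100011 → 3-byte char #8 = E3 AF B9.
Offset 23: leading byte 0xE1 = 11100001 → 3-byte char #9 = E1 84 92.
Offset 26: leading byte 0xD8 = 11011000 → 2-byte char #10 = D8 87.
Leading byte 0xD8 = 11011000 matches 110xxxxx → 2-byte sequence.
Byte 1: 0xD8 = 11011000, payload 11000 (5 bits).
Byte 2: 0x87 = 10000111 (10xxxxxx ✓), payload 000111.
Concatenate: 11000000111 = 0x607 (11 bits → U+0607).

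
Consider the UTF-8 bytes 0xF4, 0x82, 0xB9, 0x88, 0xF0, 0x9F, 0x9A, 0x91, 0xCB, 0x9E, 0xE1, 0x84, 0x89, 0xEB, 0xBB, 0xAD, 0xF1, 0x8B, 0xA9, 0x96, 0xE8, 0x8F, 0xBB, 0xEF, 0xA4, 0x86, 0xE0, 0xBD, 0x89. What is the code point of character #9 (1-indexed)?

Offset 0: leading byte 0xF4 = 11110100 → 4-byte char #1 = F4 82 B9 88.
Offset 4: leading byte 0xF0 = 11110000 → 4-byte char #2 = F0 9F 9A 91.
Offset 8: leading byte 0xCB = 11001011 → 2-byte char #3 = CB 9E.
Offset 10: leading byte 0xE1 = 11100001 → 3-byte char #4 = E1 84 89.
Offset 13: leading byte 0xEB = 11101011 → 3-byte char #5 = EB BB AD.
Offset 16: leading byte 0xF1 = 11110001 → 4-byte char #6 = F1 8B A9 96.
Offset 20: leading byte 0xE8 = 11101000 → 3-byte char #7 = E8 8F BB.
Offset 23: leading byte 0xEF = 11101111 → 3-byte char #8 = EF A4 86.
Offset 26: leading byte 0xE0 = 11100000 → 3-byte char #9 = E0 BD 89.
Leading byte 0xE0 = 11100000 matches 1110xxxx → 3-byte sequence.
Byte 1: 0xE0 = 11100000, payload 0000 (4 bits).
Byte 2: 0xBD = 10111101 (10xxxxxx ✓), payload 111101.
Byte 3: 0x89 = 10001001 (10xxxxxx ✓), payload 001001.
Concatenate: 0000111101001001 = 0xF49 (16 bits → U+0F49).

U+0F49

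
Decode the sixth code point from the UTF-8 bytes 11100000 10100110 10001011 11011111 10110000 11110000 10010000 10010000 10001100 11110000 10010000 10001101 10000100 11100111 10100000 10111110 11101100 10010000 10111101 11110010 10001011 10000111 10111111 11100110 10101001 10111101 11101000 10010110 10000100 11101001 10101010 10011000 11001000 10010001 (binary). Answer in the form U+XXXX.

Offset 0: leading byte 0xE0 = 11100000 → 3-byte char #1 = E0 A6 8B.
Offset 3: leading byte 0xDF = 11011111 → 2-byte char #2 = DF B0.
Offset 5: leading byte 0xF0 = 11110000 → 4-byte char #3 = F0 90 90 8C.
Offset 9: leading byte 0xF0 = 11110000 → 4-byte char #4 = F0 90 8D 84.
Offset 13: leading byte 0xE7 = 11100111 → 3-byte char #5 = E7 A0 BE.
Offset 16: leading byte 0xEC = 11101100 → 3-byte char #6 = EC 90 BD.
Leading byte 0xEC = 11101100 matches 1110xxxx → 3-byte sequence.
Byte 1: 0xEC = 11101100, payload 1100 (4 bits).
Byte 2: 0x90 = 10010000 (10xxxxxx ✓), payload 010000.
Byte 3: 0xBD = 10111101 (10xxxxxx ✓), payload 111101.
Concatenate: 1100010000111101 = 0xC43D (16 bits → U+C43D).

U+C43D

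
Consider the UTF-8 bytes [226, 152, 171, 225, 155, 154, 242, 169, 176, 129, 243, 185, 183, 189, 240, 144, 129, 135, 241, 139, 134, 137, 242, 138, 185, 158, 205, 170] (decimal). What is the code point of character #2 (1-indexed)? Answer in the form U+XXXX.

Offset 0: leading byte 0xE2 = 11100010 → 3-byte char #1 = E2 98 AB.
Offset 3: leading byte 0xE1 = 11100001 → 3-byte char #2 = E1 9B 9A.
Leading byte 0xE1 = 11100001 matches 1110xxxx → 3-byte sequence.
Byte 1: 0xE1 = 11100001, payload 0001 (4 bits).
Byte 2: 0x9B = 10011011 (10xxxxxx ✓), payload 011011.
Byte 3: 0x9A = 10011010 (10xxxxxx ✓), payload 011010.
Concatenate: 0001011011011010 = 0x16DA (16 bits → U+16DA).

U+16DA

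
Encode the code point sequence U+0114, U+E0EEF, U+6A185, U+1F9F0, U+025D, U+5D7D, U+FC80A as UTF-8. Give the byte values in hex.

C4 94 F3 A0 BB AF F1 AA 86 85 F0 9F A7 B0 C9 9D E5 B5 BD F3 BC A0 8A

U+0114: 2-byte form → C4 94.
U+E0EEF: 4-byte form → F3 A0 BB AF.
U+6A185: 4-byte form → F1 AA 86 85.
U+1F9F0: 4-byte form → F0 9F A7 B0.
U+025D: 2-byte form → C9 9D.
U+5D7D: 3-byte form → E5 B5 BD.
U+FC80A: 4-byte form → F3 BC A0 8A.
Concatenated (23 bytes): C4 94 F3 A0 BB AF F1 AA 86 85 F0 9F A7 B0 C9 9D E5 B5 BD F3 BC A0 8A.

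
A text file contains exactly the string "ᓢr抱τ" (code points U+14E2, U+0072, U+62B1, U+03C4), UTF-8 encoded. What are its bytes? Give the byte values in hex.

E1 93 A2 72 E6 8A B1 CF 84

U+14E2: 3-byte form → E1 93 A2.
U+0072: 1-byte form → 72.
U+62B1: 3-byte form → E6 8A B1.
U+03C4: 2-byte form → CF 84.
Concatenated (9 bytes): E1 93 A2 72 E6 8A B1 CF 84.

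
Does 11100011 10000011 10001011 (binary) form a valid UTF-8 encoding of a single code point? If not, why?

valid

Leading byte 0xE3 = 11100011 → 3-byte form.
Continuation bytes 0x83=10000011, 0x8B=10001011 all match 10xxxxxx.
Decoded value 0x30CB is ≥ 0x800 (shortest form) and not a surrogate.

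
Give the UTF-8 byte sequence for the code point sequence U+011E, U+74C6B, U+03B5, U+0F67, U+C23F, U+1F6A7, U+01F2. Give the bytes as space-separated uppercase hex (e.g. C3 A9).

C4 9E F1 B4 B1 AB CE B5 E0 BD A7 EC 88 BF F0 9F 9A A7 C7 B2

U+011E: 2-byte form → C4 9E.
U+74C6B: 4-byte form → F1 B4 B1 AB.
U+03B5: 2-byte form → CE B5.
U+0F67: 3-byte form → E0 BD A7.
U+C23F: 3-byte form → EC 88 BF.
U+1F6A7: 4-byte form → F0 9F 9A A7.
U+01F2: 2-byte form → C7 B2.
Concatenated (20 bytes): C4 9E F1 B4 B1 AB CE B5 E0 BD A7 EC 88 BF F0 9F 9A A7 C7 B2.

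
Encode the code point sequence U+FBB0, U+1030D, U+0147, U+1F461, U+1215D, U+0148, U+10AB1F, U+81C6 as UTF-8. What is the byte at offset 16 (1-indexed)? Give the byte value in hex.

1-indexed offset 16 is 0-indexed offset 15.
U+FBB0 → 3-byte form EF AE B0 at offsets 0–2.
U+1030D → 4-byte form F0 90 8C 8D at offsets 3–6.
U+0147 → 2-byte form C5 87 at offsets 7–8.
U+1F461 → 4-byte form F0 9F 91 A1 at offsets 9–12.
U+1215D → 4-byte form F0 92 85 9D at offsets 13–16.
Offset 15 falls in char 5's range; it's byte 3 of F0 92 85 9D = 0x85.

0x85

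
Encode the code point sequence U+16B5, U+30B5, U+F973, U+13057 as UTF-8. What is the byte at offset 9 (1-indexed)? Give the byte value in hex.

1-indexed offset 9 is 0-indexed offset 8.
U+16B5 → 3-byte form E1 9A B5 at offsets 0–2.
U+30B5 → 3-byte form E3 82 B5 at offsets 3–5.
U+F973 → 3-byte form EF A5 B3 at offsets 6–8.
Offset 8 falls in char 3's range; it's byte 3 of EF A5 B3 = 0xB3.

0xB3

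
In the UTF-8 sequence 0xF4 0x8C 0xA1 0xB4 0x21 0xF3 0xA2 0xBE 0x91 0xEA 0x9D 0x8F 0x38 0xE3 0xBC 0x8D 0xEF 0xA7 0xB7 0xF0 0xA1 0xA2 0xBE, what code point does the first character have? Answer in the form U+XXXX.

Offset 0: leading byte 0xF4 = 11110100 → 4-byte char #1 = F4 8C A1 B4.
Leading byte 0xF4 = 11110100 matches 11110xxx → 4-byte sequence.
Byte 1: 0xF4 = 11110100, payload 100 (3 bits).
Byte 2: 0x8C = 10001100 (10xxxxxx ✓), payload 001100.
Byte 3: 0xA1 = 10100001 (10xxxxxx ✓), payload 100001.
Byte 4: 0xB4 = 10110100 (10xxxxxx ✓), payload 110100.
Concatenate: 100001100100001110100 = 0x10C874 (21 bits → U+10C874).

U+10C874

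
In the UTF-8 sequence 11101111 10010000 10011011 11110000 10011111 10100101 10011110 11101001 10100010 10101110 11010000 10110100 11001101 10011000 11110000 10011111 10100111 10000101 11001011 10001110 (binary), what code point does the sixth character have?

Offset 0: leading byte 0xEF = 11101111 → 3-byte char #1 = EF 90 9B.
Offset 3: leading byte 0xF0 = 11110000 → 4-byte char #2 = F0 9F A5 9E.
Offset 7: leading byte 0xE9 = 11101001 → 3-byte char #3 = E9 A2 AE.
Offset 10: leading byte 0xD0 = 11010000 → 2-byte char #4 = D0 B4.
Offset 12: leading byte 0xCD = 11001101 → 2-byte char #5 = CD 98.
Offset 14: leading byte 0xF0 = 11110000 → 4-byte char #6 = F0 9F A7 85.
Leading byte 0xF0 = 11110000 matches 11110xxx → 4-byte sequence.
Byte 1: 0xF0 = 11110000, payload 000 (3 bits).
Byte 2: 0x9F = 10011111 (10xxxxxx ✓), payload 011111.
Byte 3: 0xA7 = 10100111 (10xxxxxx ✓), payload 100111.
Byte 4: 0x85 = 10000101 (10xxxxxx ✓), payload 000101.
Concatenate: 000011111100111000101 = 0x1F9C5 (21 bits → U+1F9C5).

U+1F9C5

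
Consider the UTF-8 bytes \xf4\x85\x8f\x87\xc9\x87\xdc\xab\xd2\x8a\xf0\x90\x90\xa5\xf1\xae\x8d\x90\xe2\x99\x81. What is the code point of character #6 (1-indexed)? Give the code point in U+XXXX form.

U+6E350

Offset 0: leading byte 0xF4 = 11110100 → 4-byte char #1 = F4 85 8F 87.
Offset 4: leading byte 0xC9 = 11001001 → 2-byte char #2 = C9 87.
Offset 6: leading byte 0xDC = 11011100 → 2-byte char #3 = DC AB.
Offset 8: leading byte 0xD2 = 11010010 → 2-byte char #4 = D2 8A.
Offset 10: leading byte 0xF0 = 11110000 → 4-byte char #5 = F0 90 90 A5.
Offset 14: leading byte 0xF1 = 11110001 → 4-byte char #6 = F1 AE 8D 90.
Leading byte 0xF1 = 11110001 matches 11110xxx → 4-byte sequence.
Byte 1: 0xF1 = 11110001, payload 001 (3 bits).
Byte 2: 0xAE = 10101110 (10xxxxxx ✓), payload 101110.
Byte 3: 0x8D = 10001101 (10xxxxxx ✓), payload 001101.
Byte 4: 0x90 = 10010000 (10xxxxxx ✓), payload 010000.
Concatenate: 001101110001101010000 = 0x6E350 (21 bits → U+6E350).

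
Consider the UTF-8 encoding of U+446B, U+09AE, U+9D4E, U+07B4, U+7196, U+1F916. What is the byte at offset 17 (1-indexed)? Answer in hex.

1-indexed offset 17 is 0-indexed offset 16.
U+446B → 3-byte form E4 91 AB at offsets 0–2.
U+09AE → 3-byte form E0 A6 AE at offsets 3–5.
U+9D4E → 3-byte form E9 B5 8E at offsets 6–8.
U+07B4 → 2-byte form DE B4 at offsets 9–10.
U+7196 → 3-byte form E7 86 96 at offsets 11–13.
U+1F916 → 4-byte form F0 9F A4 96 at offsets 14–17.
Offset 16 falls in char 6's range; it's byte 3 of F0 9F A4 96 = 0xA4.

0xA4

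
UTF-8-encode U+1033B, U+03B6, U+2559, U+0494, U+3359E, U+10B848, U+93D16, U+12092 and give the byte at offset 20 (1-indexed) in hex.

1-indexed offset 20 is 0-indexed offset 19.
U+1033B → 4-byte form F0 90 8C BB at offsets 0–3.
U+03B6 → 2-byte form CE B6 at offsets 4–5.
U+2559 → 3-byte form E2 95 99 at offsets 6–8.
U+0494 → 2-byte form D2 94 at offsets 9–10.
U+3359E → 4-byte form F0 B3 96 9E at offsets 11–14.
U+10B848 → 4-byte form F4 8B A1 88 at offsets 15–18.
U+93D16 → 4-byte form F2 93 B4 96 at offsets 19–22.
Offset 19 falls in char 7's range; it's byte 1 of F2 93 B4 96 = 0xF2.

0xF2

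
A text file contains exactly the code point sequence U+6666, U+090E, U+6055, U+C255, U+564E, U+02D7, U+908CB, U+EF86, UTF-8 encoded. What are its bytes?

U+6666: 3-byte form → E6 99 A6.
U+090E: 3-byte form → E0 A4 8E.
U+6055: 3-byte form → E6 81 95.
U+C255: 3-byte form → EC 89 95.
U+564E: 3-byte form → E5 99 8E.
U+02D7: 2-byte form → CB 97.
U+908CB: 4-byte form → F2 90 A3 8B.
U+EF86: 3-byte form → EE BE 86.
Concatenated (24 bytes): E6 99 A6 E0 A4 8E E6 81 95 EC 89 95 E5 99 8E CB 97 F2 90 A3 8B EE BE 86.

E6 99 A6 E0 A4 8E E6 81 95 EC 89 95 E5 99 8E CB 97 F2 90 A3 8B EE BE 86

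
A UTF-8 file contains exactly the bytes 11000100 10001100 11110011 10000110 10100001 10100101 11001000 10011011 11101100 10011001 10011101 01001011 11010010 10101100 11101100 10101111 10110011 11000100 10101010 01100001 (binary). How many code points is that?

Byte at offset 0: 0xC4 = 11000100 → 2-byte char (#1). Advance 2.
Byte at offset 2: 0xF3 = 11110011 → 4-byte char (#2). Advance 4.
Byte at offset 6: 0xC8 = 11001000 → 2-byte char (#3). Advance 2.
Byte at offset 8: 0xEC = 11101100 → 3-byte char (#4). Advance 3.
Byte at offset 11: 0x4B = 01001011 → 1-byte char (#5). Advance 1.
Byte at offset 12: 0xD2 = 11010010 → 2-byte char (#6). Advance 2.
Byte at offset 14: 0xEC = 11101100 → 3-byte char (#7). Advance 3.
Byte at offset 17: 0xC4 = 11000100 → 2-byte char (#8). Advance 2.
Byte at offset 19: 0x61 = 01100001 → 1-byte char (#9). Advance 1.
Reached end at offset 20 after 9 code points.

9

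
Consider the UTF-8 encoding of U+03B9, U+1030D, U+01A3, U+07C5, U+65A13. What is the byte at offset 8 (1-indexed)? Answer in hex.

0xA3

1-indexed offset 8 is 0-indexed offset 7.
U+03B9 → 2-byte form CE B9 at offsets 0–1.
U+1030D → 4-byte form F0 90 8C 8D at offsets 2–5.
U+01A3 → 2-byte form C6 A3 at offsets 6–7.
Offset 7 falls in char 3's range; it's byte 2 of C6 A3 = 0xA3.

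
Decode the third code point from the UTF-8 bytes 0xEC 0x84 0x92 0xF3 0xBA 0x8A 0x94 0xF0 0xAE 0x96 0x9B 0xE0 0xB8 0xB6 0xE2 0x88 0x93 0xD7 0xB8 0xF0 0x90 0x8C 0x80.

U+2E59B

Offset 0: leading byte 0xEC = 11101100 → 3-byte char #1 = EC 84 92.
Offset 3: leading byte 0xF3 = 11110011 → 4-byte char #2 = F3 BA 8A 94.
Offset 7: leading byte 0xF0 = 11110000 → 4-byte char #3 = F0 AE 96 9B.
Leading byte 0xF0 = 11110000 matches 11110xxx → 4-byte sequence.
Byte 1: 0xF0 = 11110000, payload 000 (3 bits).
Byte 2: 0xAE = 10101110 (10xxxxxx ✓), payload 101110.
Byte 3: 0x96 = 10010110 (10xxxxxx ✓), payload 010110.
Byte 4: 0x9B = 10011011 (10xxxxxx ✓), payload 011011.
Concatenate: 000101110010110011011 = 0x2E59B (21 bits → U+2E59B).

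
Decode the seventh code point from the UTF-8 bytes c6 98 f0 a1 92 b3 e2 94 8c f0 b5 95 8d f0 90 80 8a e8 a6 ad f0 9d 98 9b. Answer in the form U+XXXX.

Offset 0: leading byte 0xC6 = 11000110 → 2-byte char #1 = C6 98.
Offset 2: leading byte 0xF0 = 11110000 → 4-byte char #2 = F0 A1 92 B3.
Offset 6: leading byte 0xE2 = 11100010 → 3-byte char #3 = E2 94 8C.
Offset 9: leading byte 0xF0 = 11110000 → 4-byte char #4 = F0 B5 95 8D.
Offset 13: leading byte 0xF0 = 11110000 → 4-byte char #5 = F0 90 80 8A.
Offset 17: leading byte 0xE8 = 11101000 → 3-byte char #6 = E8 A6 AD.
Offset 20: leading byte 0xF0 = 11110000 → 4-byte char #7 = F0 9D 98 9B.
Leading byte 0xF0 = 11110000 matches 11110xxx → 4-byte sequence.
Byte 1: 0xF0 = 11110000, payload 000 (3 bits).
Byte 2: 0x9D = 10011101 (10xxxxxx ✓), payload 011101.
Byte 3: 0x98 = 10011000 (10xxxxxx ✓), payload 011000.
Byte 4: 0x9B = 10011011 (10xxxxxx ✓), payload 011011.
Concatenate: 000011101011000011011 = 0x1D61B (21 bits → U+1D61B).

U+1D61B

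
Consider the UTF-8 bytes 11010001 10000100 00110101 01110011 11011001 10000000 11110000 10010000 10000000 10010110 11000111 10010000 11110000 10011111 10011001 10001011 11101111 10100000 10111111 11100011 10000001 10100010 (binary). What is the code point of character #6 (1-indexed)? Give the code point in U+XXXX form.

Offset 0: leading byte 0xD1 = 11010001 → 2-byte char #1 = D1 84.
Offset 2: leading byte 0x35 = 00110101 → 1-byte char #2 = 35.
Offset 3: leading byte 0x73 = 01110011 → 1-byte char #3 = 73.
Offset 4: leading byte 0xD9 = 11011001 → 2-byte char #4 = D9 80.
Offset 6: leading byte 0xF0 = 11110000 → 4-byte char #5 = F0 90 80 96.
Offset 10: leading byte 0xC7 = 11000111 → 2-byte char #6 = C7 90.
Leading byte 0xC7 = 11000111 matches 110xxxxx → 2-byte sequence.
Byte 1: 0xC7 = 11000111, payload 00111 (5 bits).
Byte 2: 0x90 = 10010000 (10xxxxxx ✓), payload 010000.
Concatenate: 00111010000 = 0x1D0 (11 bits → U+01D0).

U+01D0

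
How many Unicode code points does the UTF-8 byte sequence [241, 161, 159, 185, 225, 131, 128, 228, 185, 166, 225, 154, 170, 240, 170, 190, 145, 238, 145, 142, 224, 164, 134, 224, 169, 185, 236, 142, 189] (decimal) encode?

Byte at offset 0: 0xF1 = 11110001 → 4-byte char (#1). Advance 4.
Byte at offset 4: 0xE1 = 11100001 → 3-byte char (#2). Advance 3.
Byte at offset 7: 0xE4 = 11100100 → 3-byte char (#3). Advance 3.
Byte at offset 10: 0xE1 = 11100001 → 3-byte char (#4). Advance 3.
Byte at offset 13: 0xF0 = 11110000 → 4-byte char (#5). Advance 4.
Byte at offset 17: 0xEE = 11101110 → 3-byte char (#6). Advance 3.
Byte at offset 20: 0xE0 = 11100000 → 3-byte char (#7). Advance 3.
Byte at offset 23: 0xE0 = 11100000 → 3-byte char (#8). Advance 3.
Byte at offset 26: 0xEC = 11101100 → 3-byte char (#9). Advance 3.
Reached end at offset 29 after 9 code points.

9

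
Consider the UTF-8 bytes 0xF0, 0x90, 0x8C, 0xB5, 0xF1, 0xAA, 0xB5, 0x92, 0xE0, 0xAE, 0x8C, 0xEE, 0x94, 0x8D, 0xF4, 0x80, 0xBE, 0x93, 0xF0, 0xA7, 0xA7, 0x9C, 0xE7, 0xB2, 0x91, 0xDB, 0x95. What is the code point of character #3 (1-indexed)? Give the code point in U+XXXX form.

Offset 0: leading byte 0xF0 = 11110000 → 4-byte char #1 = F0 90 8C B5.
Offset 4: leading byte 0xF1 = 11110001 → 4-byte char #2 = F1 AA B5 92.
Offset 8: leading byte 0xE0 = 11100000 → 3-byte char #3 = E0 AE 8C.
Leading byte 0xE0 = 11100000 matches 1110xxxx → 3-byte sequence.
Byte 1: 0xE0 = 11100000, payload 0000 (4 bits).
Byte 2: 0xAE = 10101110 (10xxxxxx ✓), payload 101110.
Byte 3: 0x8C = 10001100 (10xxxxxx ✓), payload 001100.
Concatenate: 0000101110001100 = 0xB8C (16 bits → U+0B8C).

U+0B8C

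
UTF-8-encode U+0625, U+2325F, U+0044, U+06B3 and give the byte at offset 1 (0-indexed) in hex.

0xA5

U+0625 → 2-byte form D8 A5 at offsets 0–1.
Offset 1 falls in char 1's range; it's byte 2 of D8 A5 = 0xA5.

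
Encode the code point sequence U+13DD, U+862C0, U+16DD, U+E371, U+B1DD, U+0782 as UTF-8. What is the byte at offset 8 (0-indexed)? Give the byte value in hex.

U+13DD → 3-byte form E1 8F 9D at offsets 0–2.
U+862C0 → 4-byte form F2 86 8B 80 at offsets 3–6.
U+16DD → 3-byte form E1 9B 9D at offsets 7–9.
Offset 8 falls in char 3's range; it's byte 2 of E1 9B 9D = 0x9B.

0x9B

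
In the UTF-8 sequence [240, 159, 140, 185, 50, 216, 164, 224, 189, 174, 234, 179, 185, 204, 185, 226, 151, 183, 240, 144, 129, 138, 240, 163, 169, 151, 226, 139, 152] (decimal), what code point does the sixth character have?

U+0339

Offset 0: leading byte 0xF0 = 11110000 → 4-byte char #1 = F0 9F 8C B9.
Offset 4: leading byte 0x32 = 00110010 → 1-byte char #2 = 32.
Offset 5: leading byte 0xD8 = 11011000 → 2-byte char #3 = D8 A4.
Offset 7: leading byte 0xE0 = 11100000 → 3-byte char #4 = E0 BD AE.
Offset 10: leading byte 0xEA = 11101010 → 3-byte char #5 = EA B3 B9.
Offset 13: leading byte 0xCC = 11001100 → 2-byte char #6 = CC B9.
Leading byte 0xCC = 11001100 matches 110xxxxx → 2-byte sequence.
Byte 1: 0xCC = 11001100, payload 01100 (5 bits).
Byte 2: 0xB9 = 10111001 (10xxxxxx ✓), payload 111001.
Concatenate: 01100111001 = 0x339 (11 bits → U+0339).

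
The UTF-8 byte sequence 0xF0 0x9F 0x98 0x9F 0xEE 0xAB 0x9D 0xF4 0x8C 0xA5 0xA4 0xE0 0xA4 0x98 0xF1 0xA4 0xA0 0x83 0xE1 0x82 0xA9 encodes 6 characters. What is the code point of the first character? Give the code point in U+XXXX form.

Offset 0: leading byte 0xF0 = 11110000 → 4-byte char #1 = F0 9F 98 9F.
Leading byte 0xF0 = 11110000 matches 11110xxx → 4-byte sequence.
Byte 1: 0xF0 = 11110000, payload 000 (3 bits).
Byte 2: 0x9F = 10011111 (10xxxxxx ✓), payload 011111.
Byte 3: 0x98 = 10011000 (10xxxxxx ✓), payload 011000.
Byte 4: 0x9F = 10011111 (10xxxxxx ✓), payload 011111.
Concatenate: 000011111011000011111 = 0x1F61F (21 bits → U+1F61F).

U+1F61F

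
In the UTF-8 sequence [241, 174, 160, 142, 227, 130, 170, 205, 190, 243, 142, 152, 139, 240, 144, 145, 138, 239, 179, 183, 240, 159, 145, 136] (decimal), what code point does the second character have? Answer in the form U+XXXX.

U+30AA

Offset 0: leading byte 0xF1 = 11110001 → 4-byte char #1 = F1 AE A0 8E.
Offset 4: leading byte 0xE3 = 11100011 → 3-byte char #2 = E3 82 AA.
Leading byte 0xE3 = 11100011 matches 1110xxxx → 3-byte sequence.
Byte 1: 0xE3 = 11100011, payload 0011 (4 bits).
Byte 2: 0x82 = 10000010 (10xxxxxx ✓), payload 000010.
Byte 3: 0xAA = 10101010 (10xxxxxx ✓), payload 101010.
Concatenate: 0011000010101010 = 0x30AA (16 bits → U+30AA).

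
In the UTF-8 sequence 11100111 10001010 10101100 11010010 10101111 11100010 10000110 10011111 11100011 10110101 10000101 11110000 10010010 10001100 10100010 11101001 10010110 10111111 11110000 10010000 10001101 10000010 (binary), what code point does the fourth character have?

U+3D45

Offset 0: leading byte 0xE7 = 11100111 → 3-byte char #1 = E7 8A AC.
Offset 3: leading byte 0xD2 = 11010010 → 2-byte char #2 = D2 AF.
Offset 5: leading byte 0xE2 = 11100010 → 3-byte char #3 = E2 86 9F.
Offset 8: leading byte 0xE3 = 11100011 → 3-byte char #4 = E3 B5 85.
Leading byte 0xE3 = 11100011 matches 1110xxxx → 3-byte sequence.
Byte 1: 0xE3 = 11100011, payload 0011 (4 bits).
Byte 2: 0xB5 = 10110101 (10xxxxxx ✓), payload 110101.
Byte 3: 0x85 = 10000101 (10xxxxxx ✓), payload 000101.
Concatenate: 0011110101000101 = 0x3D45 (16 bits → U+3D45).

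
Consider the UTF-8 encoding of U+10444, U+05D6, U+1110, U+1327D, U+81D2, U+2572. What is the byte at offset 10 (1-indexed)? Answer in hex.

1-indexed offset 10 is 0-indexed offset 9.
U+10444 → 4-byte form F0 90 91 84 at offsets 0–3.
U+05D6 → 2-byte form D7 96 at offsets 4–5.
U+1110 → 3-byte form E1 84 90 at offsets 6–8.
U+1327D → 4-byte form F0 93 89 BD at offsets 9–12.
Offset 9 falls in char 4's range; it's byte 1 of F0 93 89 BD = 0xF0.

0xF0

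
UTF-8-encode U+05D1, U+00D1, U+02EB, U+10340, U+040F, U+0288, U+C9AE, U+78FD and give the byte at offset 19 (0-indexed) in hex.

U+05D1 → 2-byte form D7 91 at offsets 0–1.
U+00D1 → 2-byte form C3 91 at offsets 2–3.
U+02EB → 2-byte form CB AB at offsets 4–5.
U+10340 → 4-byte form F0 90 8D 80 at offsets 6–9.
U+040F → 2-byte form D0 8F at offsets 10–11.
U+0288 → 2-byte form CA 88 at offsets 12–13.
U+C9AE → 3-byte form EC A6 AE at offsets 14–16.
U+78FD → 3-byte form E7 A3 BD at offsets 17–19.
Offset 19 falls in char 8's range; it's byte 3 of E7 A3 BD = 0xBD.

0xBD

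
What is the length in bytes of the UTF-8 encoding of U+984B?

3

U+984B = 0x984B. UTF-8 uses 1 byte below 0x80, 2 below 0x800, 3 below 0x10000, 4 up to 0x10FFFF. 0x984B is in U+0800–U+FFFF → 3 bytes.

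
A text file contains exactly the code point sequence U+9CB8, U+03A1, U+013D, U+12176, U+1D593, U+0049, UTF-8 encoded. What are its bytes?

U+9CB8: 3-byte form → E9 B2 B8.
U+03A1: 2-byte form → CE A1.
U+013D: 2-byte form → C4 BD.
U+12176: 4-byte form → F0 92 85 B6.
U+1D593: 4-byte form → F0 9D 96 93.
U+0049: 1-byte form → 49.
Concatenated (16 bytes): E9 B2 B8 CE A1 C4 BD F0 92 85 B6 F0 9D 96 93 49.

E9 B2 B8 CE A1 C4 BD F0 92 85 B6 F0 9D 96 93 49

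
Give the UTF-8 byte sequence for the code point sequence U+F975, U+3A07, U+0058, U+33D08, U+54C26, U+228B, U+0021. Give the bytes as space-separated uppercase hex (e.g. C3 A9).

U+F975: 3-byte form → EF A5 B5.
U+3A07: 3-byte form → E3 A8 87.
U+0058: 1-byte form → 58.
U+33D08: 4-byte form → F0 B3 B4 88.
U+54C26: 4-byte form → F1 94 B0 A6.
U+228B: 3-byte form → E2 8A 8B.
U+0021: 1-byte form → 21.
Concatenated (19 bytes): EF A5 B5 E3 A8 87 58 F0 B3 B4 88 F1 94 B0 A6 E2 8A 8B 21.

EF A5 B5 E3 A8 87 58 F0 B3 B4 88 F1 94 B0 A6 E2 8A 8B 21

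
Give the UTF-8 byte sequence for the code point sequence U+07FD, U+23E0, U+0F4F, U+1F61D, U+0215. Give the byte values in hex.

DF BD E2 8F A0 E0 BD 8F F0 9F 98 9D C8 95

U+07FD: 2-byte form → DF BD.
U+23E0: 3-byte form → E2 8F A0.
U+0F4F: 3-byte form → E0 BD 8F.
U+1F61D: 4-byte form → F0 9F 98 9D.
U+0215: 2-byte form → C8 95.
Concatenated (14 bytes): DF BD E2 8F A0 E0 BD 8F F0 9F 98 9D C8 95.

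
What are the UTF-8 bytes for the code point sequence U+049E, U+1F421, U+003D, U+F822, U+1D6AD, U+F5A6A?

D2 9E F0 9F 90 A1 3D EF A0 A2 F0 9D 9A AD F3 B5 A9 AA

U+049E: 2-byte form → D2 9E.
U+1F421: 4-byte form → F0 9F 90 A1.
U+003D: 1-byte form → 3D.
U+F822: 3-byte form → EF A0 A2.
U+1D6AD: 4-byte form → F0 9D 9A AD.
U+F5A6A: 4-byte form → F3 B5 A9 AA.
Concatenated (18 bytes): D2 9E F0 9F 90 A1 3D EF A0 A2 F0 9D 9A AD F3 B5 A9 AA.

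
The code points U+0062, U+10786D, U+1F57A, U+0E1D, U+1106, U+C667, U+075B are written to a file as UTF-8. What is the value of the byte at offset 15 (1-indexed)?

0x86

1-indexed offset 15 is 0-indexed offset 14.
U+0062 → 1-byte form 62 at offsets 0–0.
U+10786D → 4-byte form F4 87 A1 AD at offsets 1–4.
U+1F57A → 4-byte form F0 9F 95 BA at offsets 5–8.
U+0E1D → 3-byte form E0 B8 9D at offsets 9–11.
U+1106 → 3-byte form E1 84 86 at offsets 12–14.
Offset 14 falls in char 5's range; it's byte 3 of E1 84 86 = 0x86.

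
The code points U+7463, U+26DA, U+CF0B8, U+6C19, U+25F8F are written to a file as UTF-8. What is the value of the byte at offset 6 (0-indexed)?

0xF3

U+7463 → 3-byte form E7 91 A3 at offsets 0–2.
U+26DA → 3-byte form E2 9B 9A at offsets 3–5.
U+CF0B8 → 4-byte form F3 8F 82 B8 at offsets 6–9.
Offset 6 falls in char 3's range; it's byte 1 of F3 8F 82 B8 = 0xF3.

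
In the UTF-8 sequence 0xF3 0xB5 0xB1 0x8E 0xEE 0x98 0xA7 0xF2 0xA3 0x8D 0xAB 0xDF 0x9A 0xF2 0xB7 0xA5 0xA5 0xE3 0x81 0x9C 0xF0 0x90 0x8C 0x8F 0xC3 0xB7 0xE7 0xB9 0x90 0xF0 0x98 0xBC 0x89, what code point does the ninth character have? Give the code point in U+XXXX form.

Offset 0: leading byte 0xF3 = 11110011 → 4-byte char #1 = F3 B5 B1 8E.
Offset 4: leading byte 0xEE = 11101110 → 3-byte char #2 = EE 98 A7.
Offset 7: leading byte 0xF2 = 11110010 → 4-byte char #3 = F2 A3 8D AB.
Offset 11: leading byte 0xDF = 11011111 → 2-byte char #4 = DF 9A.
Offset 13: leading byte 0xF2 = 11110010 → 4-byte char #5 = F2 B7 A5 A5.
Offset 17: leading byte 0xE3 = 11100011 → 3-byte char #6 = E3 81 9C.
Offset 20: leading byte 0xF0 = 11110000 → 4-byte char #7 = F0 90 8C 8F.
Offset 24: leading byte 0xC3 = 11000011 → 2-byte char #8 = C3 B7.
Offset 26: leading byte 0xE7 = 11100111 → 3-byte char #9 = E7 B9 90.
Leading byte 0xE7 = 11100111 matches 1110xxxx → 3-byte sequence.
Byte 1: 0xE7 = 11100111, payload 0111 (4 bits).
Byte 2: 0xB9 = 10111001 (10xxxxxx ✓), payload 111001.
Byte 3: 0x90 = 10010000 (10xxxxxx ✓), payload 010000.
Concatenate: 0111111001010000 = 0x7E50 (16 bits → U+7E50).

U+7E50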